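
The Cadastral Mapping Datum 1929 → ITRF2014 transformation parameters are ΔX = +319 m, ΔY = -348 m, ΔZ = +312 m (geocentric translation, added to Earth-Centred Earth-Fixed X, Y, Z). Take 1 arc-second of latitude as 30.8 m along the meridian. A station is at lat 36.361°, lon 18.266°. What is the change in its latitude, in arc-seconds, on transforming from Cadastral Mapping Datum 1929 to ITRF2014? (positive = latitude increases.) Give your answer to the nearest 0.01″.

sin φ = 0.592871, cos φ = 0.805298, sin λ = 0.313429, cos λ = 0.949612.
North component: ΔN = −sin φ cos λ·ΔX − sin φ sin λ·ΔY + cos φ·ΔZ = −(0.592871)(0.949612)(319) − (0.592871)(0.313429)(-348) + (0.805298)(312) = 136.32 m.
1° of latitude spans 3600 × 30.80 = 110880 m, so Δφ = 136.32 / 110880 × 3600 = 4.426″.

Δφ = 4.43″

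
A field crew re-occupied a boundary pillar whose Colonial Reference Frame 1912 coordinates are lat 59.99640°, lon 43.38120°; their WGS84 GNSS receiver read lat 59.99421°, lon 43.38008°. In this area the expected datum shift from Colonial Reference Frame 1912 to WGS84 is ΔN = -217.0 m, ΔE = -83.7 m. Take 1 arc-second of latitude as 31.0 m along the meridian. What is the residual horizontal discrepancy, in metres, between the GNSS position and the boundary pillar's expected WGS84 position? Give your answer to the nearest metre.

Observed coordinate differences: Δφ = -0.00219°, Δλ = -0.00112°.
Converting to metres (1° lat = 111600 m, cos φ = 0.500054): observed ΔN = -244.4 m, observed ΔE = -62.5 m.
Subtracting the expected shift leaves a residual of -244.4 − (-217.0) = -27.4 m north and -62.5 − (-83.7) = 21.2 m east.
Residual distance = √((-27.4)² + 21.2²) = 34.6 m.

35 m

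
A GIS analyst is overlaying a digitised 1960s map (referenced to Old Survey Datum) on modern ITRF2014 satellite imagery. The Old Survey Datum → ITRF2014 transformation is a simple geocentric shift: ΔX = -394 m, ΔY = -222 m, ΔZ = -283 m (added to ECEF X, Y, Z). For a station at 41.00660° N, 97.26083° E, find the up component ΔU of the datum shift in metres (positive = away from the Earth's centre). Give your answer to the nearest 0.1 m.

At φ = 41.00660°, λ = 97.26083°: sin φ = 0.656146, cos φ = 0.754634, sin λ = 0.991981, cos λ = -0.126386.
ΔU = cos φ cos λ·ΔX + cos φ sin λ·ΔY + sin φ·ΔZ = (0.754634)(-0.126386)(-394) + (0.754634)(0.991981)(-222) + (0.656146)(-283) = -314.30 m.

ΔU = -314.3 m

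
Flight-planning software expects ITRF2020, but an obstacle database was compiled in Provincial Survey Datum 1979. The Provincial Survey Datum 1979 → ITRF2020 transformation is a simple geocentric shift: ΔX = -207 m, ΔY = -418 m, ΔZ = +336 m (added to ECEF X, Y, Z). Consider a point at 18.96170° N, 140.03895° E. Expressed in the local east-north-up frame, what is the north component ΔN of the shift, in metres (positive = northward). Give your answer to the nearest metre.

ΔN = 353 m

At φ = 18.96170°, λ = 140.03895°: sin φ = 0.324936, cos φ = 0.945736, sin λ = 0.642267, cos λ = -0.766481.
ΔN = −sin φ cos λ·ΔX − sin φ sin λ·ΔY + cos φ·ΔZ = −(0.324936)(-0.766481)(-207) − (0.324936)(0.642267)(-418) + (0.945736)(336) = 353.45 m.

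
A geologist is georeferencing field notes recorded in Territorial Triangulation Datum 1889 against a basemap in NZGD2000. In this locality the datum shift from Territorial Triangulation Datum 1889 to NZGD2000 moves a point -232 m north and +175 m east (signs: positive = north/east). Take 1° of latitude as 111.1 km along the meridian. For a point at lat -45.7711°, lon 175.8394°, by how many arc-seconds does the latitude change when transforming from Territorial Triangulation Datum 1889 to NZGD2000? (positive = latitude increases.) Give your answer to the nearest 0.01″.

Δφ = -7.52″

1° of latitude = 111.1 km, so Δφ = -232.0 / 111100 = -0.0020882° = -7.518″.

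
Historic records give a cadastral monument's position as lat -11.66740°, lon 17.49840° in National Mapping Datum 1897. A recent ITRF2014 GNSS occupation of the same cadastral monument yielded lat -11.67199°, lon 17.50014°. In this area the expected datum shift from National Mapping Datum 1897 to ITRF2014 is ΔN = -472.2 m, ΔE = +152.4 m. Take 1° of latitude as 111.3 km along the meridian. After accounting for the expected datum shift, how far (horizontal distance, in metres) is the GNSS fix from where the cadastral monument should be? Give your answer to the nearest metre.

Observed coordinate differences: Δφ = -0.00459°, Δλ = +0.00174°.
Converting to metres (1° lat = 111300 m, cos φ = 0.979338): observed ΔN = -510.9 m, observed ΔE = 189.7 m.
Subtracting the expected shift leaves a residual of -510.9 − (-472.2) = -38.7 m north and 189.7 − (152.4) = 37.3 m east.
Residual distance = √((-38.7)² + 37.3²) = 53.7 m.

54 m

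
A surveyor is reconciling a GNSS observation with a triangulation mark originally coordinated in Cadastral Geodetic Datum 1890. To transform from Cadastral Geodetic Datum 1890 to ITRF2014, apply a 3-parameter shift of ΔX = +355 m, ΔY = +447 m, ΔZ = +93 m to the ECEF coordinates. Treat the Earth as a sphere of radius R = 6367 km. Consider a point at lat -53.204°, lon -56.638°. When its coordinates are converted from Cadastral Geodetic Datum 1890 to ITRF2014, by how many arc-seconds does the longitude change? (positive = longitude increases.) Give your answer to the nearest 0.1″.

Δλ = 29.3″

sin φ = -0.800773, cos φ = 0.598968, sin λ = -0.835213, cos λ = 0.549927.
East component: ΔE = −sin λ·ΔX + cos λ·ΔY = −(-0.835213)(355) + (0.549927)(447) = 542.32 m.
1° of latitude spans πR/180 = 111125 m; at latitude φ, 1° of longitude spans that × cos φ = 66560.4 m, so Δλ = 542.32 / 66560.4 × 3600 = 29.332″.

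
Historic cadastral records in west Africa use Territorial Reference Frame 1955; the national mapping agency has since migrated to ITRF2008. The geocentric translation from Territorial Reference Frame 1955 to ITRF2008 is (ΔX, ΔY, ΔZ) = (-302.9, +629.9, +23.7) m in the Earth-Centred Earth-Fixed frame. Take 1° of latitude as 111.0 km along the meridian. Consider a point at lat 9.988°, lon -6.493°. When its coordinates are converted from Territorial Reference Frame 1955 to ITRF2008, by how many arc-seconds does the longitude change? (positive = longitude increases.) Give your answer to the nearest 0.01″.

Δλ = 19.48″

sin φ = 0.173442, cos φ = 0.984844, sin λ = -0.113082, cos λ = 0.993586.
East component: ΔE = −sin λ·ΔX + cos λ·ΔY = −(-0.113082)(-302.9) + (0.993586)(629.9) = 591.61 m.
1° of latitude spans 111000 m; at latitude φ, 1° of longitude spans that × cos φ = 109317.7 m, so Δλ = 591.61 / 109317.7 × 3600 = 19.483″.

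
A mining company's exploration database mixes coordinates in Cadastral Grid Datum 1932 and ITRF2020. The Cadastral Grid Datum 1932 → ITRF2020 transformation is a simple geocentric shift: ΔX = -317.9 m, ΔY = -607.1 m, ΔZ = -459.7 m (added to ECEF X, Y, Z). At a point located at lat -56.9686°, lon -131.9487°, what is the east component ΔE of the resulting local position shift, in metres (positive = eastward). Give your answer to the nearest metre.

ΔE = 169 m

At φ = -56.9686°, λ = -131.9487°: sin φ = -0.838372, cos φ = 0.545099, sin λ = -0.743744, cos λ = -0.668465.
ΔE = −sin λ·ΔX + cos λ·ΔY = −(-0.743744)·(-317.9) + (-0.668465)·(-607.1) = 169.39 m.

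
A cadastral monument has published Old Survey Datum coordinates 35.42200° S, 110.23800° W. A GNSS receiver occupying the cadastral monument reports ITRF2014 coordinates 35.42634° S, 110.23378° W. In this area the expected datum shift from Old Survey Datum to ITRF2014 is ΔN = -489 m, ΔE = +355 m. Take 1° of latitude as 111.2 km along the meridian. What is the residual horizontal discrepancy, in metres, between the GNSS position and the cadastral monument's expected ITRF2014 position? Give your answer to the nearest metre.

Observed coordinate differences: Δφ = -0.00434°, Δλ = +0.00422°.
Converting to metres (1° lat = 111200 m, cos φ = 0.814905): observed ΔN = -482.6 m, observed ΔE = 382.4 m.
Subtracting the expected shift leaves a residual of -482.6 − (-489) = 6.4 m north and 382.4 − (355) = 27.4 m east.
Residual distance = √(6.4² + 27.4²) = 28.1 m.

28 m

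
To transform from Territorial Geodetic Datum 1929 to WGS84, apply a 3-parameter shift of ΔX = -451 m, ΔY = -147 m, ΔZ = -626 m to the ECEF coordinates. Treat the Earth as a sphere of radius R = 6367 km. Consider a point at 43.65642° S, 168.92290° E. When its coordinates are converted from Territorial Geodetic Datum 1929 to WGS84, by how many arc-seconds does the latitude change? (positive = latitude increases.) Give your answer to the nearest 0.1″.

sin φ = -0.690332, cos φ = 0.723492, sin λ = 0.192130, cos λ = -0.981370.
North component: ΔN = −sin φ cos λ·ΔX − sin φ sin λ·ΔY + cos φ·ΔZ = −(-0.690332)(-0.981370)(-451) − (-0.690332)(0.192130)(-147) + (0.723492)(-626) = -166.86 m.
1° of latitude spans πR/180 = 111125 m, so Δφ = -166.86 / 111125 × 3600 = -5.406″.

Δφ = -5.4″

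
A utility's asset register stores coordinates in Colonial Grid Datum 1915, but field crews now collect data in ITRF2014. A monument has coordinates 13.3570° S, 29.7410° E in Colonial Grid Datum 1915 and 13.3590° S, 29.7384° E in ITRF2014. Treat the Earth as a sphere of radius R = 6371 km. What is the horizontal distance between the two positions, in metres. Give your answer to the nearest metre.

359 m

Δφ = -13.3590° − -13.3570° = -0.0020°; Δλ = 29.7384° − 29.7410° = -0.0026°.
1° along a meridian = πR/180 = 111195 m.
ΔN = Δφ × 111195 = -222.4 m; ΔE = Δλ × 111195 × cos(-13.3570°) = -0.0026 × 111195 × 0.972950 = -281.3 m.
Distance = √(ΔE² + ΔN²) = √((-281.3)² + (-222.4)²) = 358.6 m.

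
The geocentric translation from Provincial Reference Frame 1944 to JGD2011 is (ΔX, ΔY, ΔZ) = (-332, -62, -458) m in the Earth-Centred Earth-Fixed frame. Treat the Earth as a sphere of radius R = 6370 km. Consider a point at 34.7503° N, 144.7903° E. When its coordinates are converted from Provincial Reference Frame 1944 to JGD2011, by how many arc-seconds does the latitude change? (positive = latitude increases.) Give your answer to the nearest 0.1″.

sin φ = 0.570001, cos φ = 0.821644, sin λ = 0.576571, cos λ = -0.817047.
North component: ΔN = −sin φ cos λ·ΔX − sin φ sin λ·ΔY + cos φ·ΔZ = −(0.570001)(-0.817047)(-332) − (0.570001)(0.576571)(-62) + (0.821644)(-458) = -510.56 m.
1° of latitude spans πR/180 = 111177 m, so Δφ = -510.56 / 111177 × 3600 = -16.532″.

Δφ = -16.5″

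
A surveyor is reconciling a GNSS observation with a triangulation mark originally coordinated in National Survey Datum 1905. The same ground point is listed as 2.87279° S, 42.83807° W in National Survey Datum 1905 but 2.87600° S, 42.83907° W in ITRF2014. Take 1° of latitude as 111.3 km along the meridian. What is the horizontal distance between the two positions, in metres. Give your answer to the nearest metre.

374 m

Δφ = -2.87600° − -2.87279° = -0.00321°; Δλ = -42.83907° − -42.83807° = -0.00100°.
ΔN = Δφ × 111300 = -357.3 m; ΔE = Δλ × 111300 × cos(-2.87279°) = -0.00100 × 111300 × 0.998743 = -111.2 m.
Distance = √(ΔE² + ΔN²) = √((-111.2)² + (-357.3)²) = 374.2 m.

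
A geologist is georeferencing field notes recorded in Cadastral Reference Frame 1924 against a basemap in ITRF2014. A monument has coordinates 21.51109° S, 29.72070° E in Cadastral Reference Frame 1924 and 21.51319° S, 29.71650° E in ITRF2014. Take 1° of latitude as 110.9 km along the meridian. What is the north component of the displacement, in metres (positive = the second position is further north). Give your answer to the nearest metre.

ΔN = -233 m

Δφ = -21.51319° − -21.51109° = -0.00210°; Δλ = 29.71650° − 29.72070° = -0.00420°.
ΔN = Δφ × 110900 = -232.9 m; ΔE = Δλ × 110900 × cos(-21.51109°) = -0.00420 × 110900 × 0.930347 = -433.3 m.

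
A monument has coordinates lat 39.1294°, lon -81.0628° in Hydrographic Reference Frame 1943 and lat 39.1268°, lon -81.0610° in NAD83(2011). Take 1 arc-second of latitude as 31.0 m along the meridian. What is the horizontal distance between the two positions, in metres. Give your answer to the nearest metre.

Δφ = 39.1268° − 39.1294° = -0.0026°; Δλ = -81.0610° − -81.0628° = +0.0018°.
1° of latitude = 3600 × 31.00 = 111600 m.
ΔN = Δφ × 111600 = -290.2 m; ΔE = Δλ × 111600 × cos(39.1294°) = +0.0018 × 111600 × 0.775723 = 155.8 m.
Distance = √(ΔE² + ΔN²) = √(155.8² + (-290.2)²) = 329.4 m.

329 m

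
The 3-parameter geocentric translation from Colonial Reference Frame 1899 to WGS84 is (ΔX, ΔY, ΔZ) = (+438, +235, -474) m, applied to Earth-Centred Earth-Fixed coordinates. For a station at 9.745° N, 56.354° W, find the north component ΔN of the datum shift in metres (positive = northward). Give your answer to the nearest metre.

ΔN = -475 m

At φ = 9.745°, λ = -56.354°: sin φ = 0.169263, cos φ = 0.985571, sin λ = -0.832477, cos λ = 0.554060.
ΔN = −sin φ cos λ·ΔX − sin φ sin λ·ΔY + cos φ·ΔZ = −(0.169263)(0.554060)(438) − (0.169263)(-0.832477)(235) + (0.985571)(-474) = -475.12 m.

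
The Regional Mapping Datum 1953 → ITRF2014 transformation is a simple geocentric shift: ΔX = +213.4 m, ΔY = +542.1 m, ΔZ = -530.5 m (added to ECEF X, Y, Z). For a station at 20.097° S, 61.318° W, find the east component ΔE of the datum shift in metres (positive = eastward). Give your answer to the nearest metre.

ΔE = 447 m

At φ = -20.097°, λ = -61.318°: sin φ = -0.343611, cos φ = 0.939112, sin λ = -0.877297, cos λ = 0.479948.
ΔE = −sin λ·ΔX + cos λ·ΔY = −(-0.877297)·(213.4) + (0.479948)·(542.1) = 447.39 m.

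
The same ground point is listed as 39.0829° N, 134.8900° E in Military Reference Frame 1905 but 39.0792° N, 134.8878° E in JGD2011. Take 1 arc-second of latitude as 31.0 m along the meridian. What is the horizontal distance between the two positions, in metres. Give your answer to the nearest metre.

Δφ = 39.0792° − 39.0829° = -0.0037°; Δλ = 134.8878° − 134.8900° = -0.0022°.
1° of latitude = 3600 × 31.00 = 111600 m.
ΔN = Δφ × 111600 = -412.9 m; ΔE = Δλ × 111600 × cos(39.0829°) = -0.0022 × 111600 × 0.776235 = -190.6 m.
Distance = √(ΔE² + ΔN²) = √((-190.6)² + (-412.9)²) = 454.8 m.

455 m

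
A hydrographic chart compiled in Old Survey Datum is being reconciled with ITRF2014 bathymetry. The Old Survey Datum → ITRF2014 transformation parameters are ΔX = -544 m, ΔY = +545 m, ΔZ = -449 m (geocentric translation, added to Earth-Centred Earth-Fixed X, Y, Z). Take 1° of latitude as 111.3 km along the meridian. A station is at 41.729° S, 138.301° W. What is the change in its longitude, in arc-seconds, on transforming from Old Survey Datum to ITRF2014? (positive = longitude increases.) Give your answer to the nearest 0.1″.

Δλ = -33.3″

sin φ = -0.665608, cos φ = 0.746301, sin λ = -0.665217, cos λ = -0.746650.
East component: ΔE = −sin λ·ΔX + cos λ·ΔY = −(-0.665217)(-544) + (-0.746650)(545) = -768.80 m.
1° of latitude spans 111300 m; at latitude φ, 1° of longitude spans that × cos φ = 83063.3 m, so Δλ = -768.80 / 83063.3 × 3600 = -33.320″.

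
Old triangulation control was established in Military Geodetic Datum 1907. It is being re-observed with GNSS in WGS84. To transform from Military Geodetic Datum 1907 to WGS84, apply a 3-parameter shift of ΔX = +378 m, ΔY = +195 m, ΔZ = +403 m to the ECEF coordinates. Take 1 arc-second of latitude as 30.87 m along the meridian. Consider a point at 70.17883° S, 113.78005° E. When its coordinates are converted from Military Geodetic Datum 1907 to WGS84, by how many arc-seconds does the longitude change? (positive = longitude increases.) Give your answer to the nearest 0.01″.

sin φ = -0.940756, cos φ = 0.339086, sin λ = 0.915100, cos λ = -0.403227.
East component: ΔE = −sin λ·ΔX + cos λ·ΔY = −(0.915100)(378) + (-0.403227)(195) = -424.54 m.
1° of latitude spans 3600 × 30.87 = 111132 m; at latitude φ, 1° of longitude spans that × cos φ = 37683.3 m, so Δλ = -424.54 / 37683.3 × 3600 = -40.557″.

Δλ = -40.56″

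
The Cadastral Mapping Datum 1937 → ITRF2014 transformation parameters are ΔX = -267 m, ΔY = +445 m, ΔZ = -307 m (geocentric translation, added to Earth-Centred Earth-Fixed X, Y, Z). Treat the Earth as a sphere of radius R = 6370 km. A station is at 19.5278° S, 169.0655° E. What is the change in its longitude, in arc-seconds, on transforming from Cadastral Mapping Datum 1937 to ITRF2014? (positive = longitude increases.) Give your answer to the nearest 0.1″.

Δλ = -13.3″

sin φ = -0.334264, cos φ = 0.942479, sin λ = 0.189687, cos λ = -0.981845.
East component: ΔE = −sin λ·ΔX + cos λ·ΔY = −(0.189687)(-267) + (-0.981845)(445) = -386.27 m.
1° of latitude spans πR/180 = 111177 m; at latitude φ, 1° of longitude spans that × cos φ = 104782.5 m, so Δλ = -386.27 / 104782.5 × 3600 = -13.271″.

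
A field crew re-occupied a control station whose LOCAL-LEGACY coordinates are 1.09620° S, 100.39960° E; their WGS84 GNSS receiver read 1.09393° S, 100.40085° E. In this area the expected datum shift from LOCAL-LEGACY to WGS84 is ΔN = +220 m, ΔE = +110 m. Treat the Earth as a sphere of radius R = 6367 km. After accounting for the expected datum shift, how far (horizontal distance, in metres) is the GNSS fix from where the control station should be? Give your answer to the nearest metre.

Observed coordinate differences: Δφ = +0.00227°, Δλ = +0.00125°.
Converting to metres (1° lat = 111125 m, cos φ = 0.999817): observed ΔN = 252.3 m, observed ΔE = 138.9 m.
Subtracting the expected shift leaves a residual of 252.3 − (220) = 32.3 m north and 138.9 − (110) = 28.9 m east.
Residual distance = √(32.3² + 28.9²) = 43.3 m.

43 m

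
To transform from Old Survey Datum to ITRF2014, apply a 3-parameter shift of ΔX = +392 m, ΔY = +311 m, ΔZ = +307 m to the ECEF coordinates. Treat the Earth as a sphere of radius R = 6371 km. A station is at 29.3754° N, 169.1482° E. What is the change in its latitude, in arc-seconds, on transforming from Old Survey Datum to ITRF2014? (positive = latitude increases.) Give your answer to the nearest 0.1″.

Δφ = 13.8″

sin φ = 0.490530, cos φ = 0.871425, sin λ = 0.188269, cos λ = -0.982117.
North component: ΔN = −sin φ cos λ·ΔX − sin φ sin λ·ΔY + cos φ·ΔZ = −(0.490530)(-0.982117)(392) − (0.490530)(0.188269)(311) + (0.871425)(307) = 427.65 m.
1° of latitude spans πR/180 = 111195 m, so Δφ = 427.65 / 111195 × 3600 = 13.846″.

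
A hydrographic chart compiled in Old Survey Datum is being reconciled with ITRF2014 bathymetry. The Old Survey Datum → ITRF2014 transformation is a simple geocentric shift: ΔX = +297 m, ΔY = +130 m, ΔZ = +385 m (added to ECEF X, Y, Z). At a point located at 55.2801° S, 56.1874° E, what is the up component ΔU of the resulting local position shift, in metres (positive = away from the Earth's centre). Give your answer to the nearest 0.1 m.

The local up (radial) axis is (cos φ cos λ, cos φ sin λ, sin φ), giving ΔU = 94.134 + 61.520 − 316.449 = -160.80 m.

ΔU = -160.8 m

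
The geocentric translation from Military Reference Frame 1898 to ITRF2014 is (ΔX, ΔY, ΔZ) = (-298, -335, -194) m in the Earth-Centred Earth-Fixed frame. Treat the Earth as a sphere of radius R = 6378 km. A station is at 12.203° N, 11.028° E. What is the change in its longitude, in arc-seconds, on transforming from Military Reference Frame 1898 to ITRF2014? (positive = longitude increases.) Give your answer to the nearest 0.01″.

Δλ = -8.99″

sin φ = 0.211376, cos φ = 0.977405, sin λ = 0.191289, cos λ = 0.981534.
East component: ΔE = −sin λ·ΔX + cos λ·ΔY = −(0.191289)(-298) + (0.981534)(-335) = -271.81 m.
1° of latitude spans πR/180 = 111317 m; at latitude φ, 1° of longitude spans that × cos φ = 108801.9 m, so Δλ = -271.81 / 108801.9 × 3600 = -8.994″.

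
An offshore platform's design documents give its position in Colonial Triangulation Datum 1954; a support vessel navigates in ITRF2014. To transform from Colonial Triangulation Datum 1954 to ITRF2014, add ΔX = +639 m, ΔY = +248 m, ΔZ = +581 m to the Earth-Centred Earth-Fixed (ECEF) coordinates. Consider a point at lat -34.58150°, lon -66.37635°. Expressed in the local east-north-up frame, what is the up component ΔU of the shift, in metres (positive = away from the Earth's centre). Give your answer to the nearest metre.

ΔU = -306 m

The local up (radial) axis is (cos φ cos λ, cos φ sin λ, sin φ), giving ΔU = 210.823 − 187.072 − 329.763 = -306.01 m.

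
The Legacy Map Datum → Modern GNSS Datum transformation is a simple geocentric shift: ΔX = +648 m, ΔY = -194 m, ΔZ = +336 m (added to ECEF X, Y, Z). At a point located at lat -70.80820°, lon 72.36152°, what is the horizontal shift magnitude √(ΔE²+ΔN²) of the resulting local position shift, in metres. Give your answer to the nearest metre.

687 m

At φ = -70.80820°, λ = 72.36152°: sin φ = -0.944423, cos φ = 0.328731, sin λ = 0.952987, cos λ = 0.303010.
ΔE = −sin λ·ΔX + cos λ·ΔY = −(0.952987)·(648) + (0.303010)·(-194) = -676.32 m.
ΔN = −sin φ cos λ·ΔX − sin φ sin λ·ΔY + cos φ·ΔZ = −(-0.944423)(0.303010)(648) − (-0.944423)(0.952987)(-194) + (0.328731)(336) = 121.29 m.
Horizontal magnitude = √(ΔE² + ΔN²) = √((-676.32)² + 121.29²) = 687.11 m.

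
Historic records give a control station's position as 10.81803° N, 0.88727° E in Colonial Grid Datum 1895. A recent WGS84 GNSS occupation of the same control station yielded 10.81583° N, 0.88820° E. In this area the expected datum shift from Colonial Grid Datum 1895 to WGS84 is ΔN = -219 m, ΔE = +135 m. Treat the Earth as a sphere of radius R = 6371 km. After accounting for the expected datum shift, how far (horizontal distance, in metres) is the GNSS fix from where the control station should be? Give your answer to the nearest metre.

42 m

Observed coordinate differences: Δφ = -0.00220°, Δλ = +0.00093°.
Converting to metres (1° lat = 111195 m, cos φ = 0.982228): observed ΔN = -244.6 m, observed ΔE = 101.6 m.
Subtracting the expected shift leaves a residual of -244.6 − (-219) = -25.6 m north and 101.6 − (135) = -33.4 m east.
Residual distance = √((-25.6)² + (-33.4)²) = 42.1 m.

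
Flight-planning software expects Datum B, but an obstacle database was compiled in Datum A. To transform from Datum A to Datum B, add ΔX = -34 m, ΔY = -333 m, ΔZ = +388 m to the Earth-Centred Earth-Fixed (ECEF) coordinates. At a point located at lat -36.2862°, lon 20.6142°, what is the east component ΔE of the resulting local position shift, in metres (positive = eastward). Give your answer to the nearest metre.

ΔE = -300 m

The local east axis at (φ, λ) is (−sin λ, cos λ, 0), so ΔE = −sin(20.6142°)·(-34) + cos(20.6142°)·(-333) = -299.71 m.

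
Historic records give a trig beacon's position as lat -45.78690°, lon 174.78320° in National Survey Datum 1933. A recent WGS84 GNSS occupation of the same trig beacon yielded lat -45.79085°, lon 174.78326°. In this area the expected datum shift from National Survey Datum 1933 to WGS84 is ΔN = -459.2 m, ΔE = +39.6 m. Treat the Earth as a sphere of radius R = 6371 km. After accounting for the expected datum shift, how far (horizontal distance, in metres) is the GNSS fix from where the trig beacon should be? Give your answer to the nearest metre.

40 m

Observed coordinate differences: Δφ = -0.00395°, Δλ = +0.00006°.
Converting to metres (1° lat = 111195 m, cos φ = 0.697329): observed ΔN = -439.2 m, observed ΔE = 4.7 m.
Subtracting the expected shift leaves a residual of -439.2 − (-459.2) = 20.0 m north and 4.7 − (39.6) = -34.9 m east.
Residual distance = √(20.0² + (-34.9)²) = 40.3 m.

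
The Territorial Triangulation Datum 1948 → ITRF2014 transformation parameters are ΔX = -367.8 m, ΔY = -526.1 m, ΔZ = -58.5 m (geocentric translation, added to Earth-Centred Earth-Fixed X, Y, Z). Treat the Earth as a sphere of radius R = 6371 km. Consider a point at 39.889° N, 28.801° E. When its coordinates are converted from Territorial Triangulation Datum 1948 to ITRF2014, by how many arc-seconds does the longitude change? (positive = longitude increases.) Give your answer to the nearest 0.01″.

sin φ = 0.641302, cos φ = 0.767288, sin λ = 0.481769, cos λ = 0.876298.
East component: ΔE = −sin λ·ΔX + cos λ·ΔY = −(0.481769)(-367.8) + (0.876298)(-526.1) = -283.83 m.
1° of latitude spans πR/180 = 111195 m; at latitude φ, 1° of longitude spans that × cos φ = 85318.6 m, so Δλ = -283.83 / 85318.6 × 3600 = -11.976″.

Δλ = -11.98″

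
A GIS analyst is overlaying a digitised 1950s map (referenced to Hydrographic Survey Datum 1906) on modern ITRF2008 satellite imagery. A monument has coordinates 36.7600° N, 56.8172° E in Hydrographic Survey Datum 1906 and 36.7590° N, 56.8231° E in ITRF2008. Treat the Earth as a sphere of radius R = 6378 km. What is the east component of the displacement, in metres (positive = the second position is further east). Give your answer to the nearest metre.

Δφ = 36.7590° − 36.7600° = -0.0010°; Δλ = 56.8231° − 56.8172° = +0.0059°.
1° along a meridian = πR/180 = 111317 m.
ΔN = Δφ × 111317 = -111.3 m; ΔE = Δλ × 111317 × cos(36.7600°) = +0.0059 × 111317 × 0.801149 = 526.2 m.

ΔE = 526 m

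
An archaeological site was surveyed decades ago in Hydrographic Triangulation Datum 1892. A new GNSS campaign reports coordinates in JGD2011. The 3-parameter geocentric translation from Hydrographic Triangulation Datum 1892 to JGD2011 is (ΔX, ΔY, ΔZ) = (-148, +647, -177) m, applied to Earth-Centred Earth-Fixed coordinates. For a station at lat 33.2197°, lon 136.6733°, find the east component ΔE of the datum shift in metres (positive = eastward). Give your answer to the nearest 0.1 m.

ΔE = -369.1 m

At φ = 33.2197°, λ = 136.6733°: sin φ = 0.547851, cos φ = 0.836576, sin λ = 0.686157, cos λ = -0.727453.
ΔE = −sin λ·ΔX + cos λ·ΔY = −(0.686157)·(-148) + (-0.727453)·(647) = -369.11 m.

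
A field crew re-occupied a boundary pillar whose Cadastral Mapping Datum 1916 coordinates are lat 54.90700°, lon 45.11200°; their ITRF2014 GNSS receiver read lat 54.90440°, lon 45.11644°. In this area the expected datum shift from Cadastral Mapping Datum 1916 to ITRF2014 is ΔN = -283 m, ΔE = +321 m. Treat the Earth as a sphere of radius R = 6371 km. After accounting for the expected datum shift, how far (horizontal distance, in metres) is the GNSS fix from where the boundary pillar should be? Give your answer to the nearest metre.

Observed coordinate differences: Δφ = -0.00260°, Δλ = +0.00444°.
Converting to metres (1° lat = 111195 m, cos φ = 0.574905): observed ΔN = -289.1 m, observed ΔE = 283.8 m.
Subtracting the expected shift leaves a residual of -289.1 − (-283) = -6.1 m north and 283.8 − (321) = -37.2 m east.
Residual distance = √((-6.1)² + (-37.2)²) = 37.7 m.

38 m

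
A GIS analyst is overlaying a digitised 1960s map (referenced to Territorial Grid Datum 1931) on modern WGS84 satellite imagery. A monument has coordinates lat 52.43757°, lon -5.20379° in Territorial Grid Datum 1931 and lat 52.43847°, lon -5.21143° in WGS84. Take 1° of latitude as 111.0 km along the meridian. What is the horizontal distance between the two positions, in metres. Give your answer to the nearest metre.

527 m

Δφ = 52.43847° − 52.43757° = +0.00090°; Δλ = -5.21143° − -5.20379° = -0.00764°.
ΔN = Δφ × 111000 = 99.9 m; ΔE = Δλ × 111000 × cos(52.43757°) = -0.00764 × 111000 × 0.609626 = -517.0 m.
Distance = √(ΔE² + ΔN²) = √((-517.0)² + 99.9²) = 526.6 m.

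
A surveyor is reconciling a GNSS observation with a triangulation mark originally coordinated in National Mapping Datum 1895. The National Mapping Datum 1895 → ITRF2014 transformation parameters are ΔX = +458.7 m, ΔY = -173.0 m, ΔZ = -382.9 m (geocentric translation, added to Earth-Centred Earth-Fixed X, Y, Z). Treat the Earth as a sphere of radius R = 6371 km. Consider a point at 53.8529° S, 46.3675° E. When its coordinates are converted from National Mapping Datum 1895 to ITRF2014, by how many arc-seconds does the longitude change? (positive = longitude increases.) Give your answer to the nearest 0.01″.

sin φ = -0.807505, cos φ = 0.589860, sin λ = 0.723781, cos λ = 0.690030.
East component: ΔE = −sin λ·ΔX + cos λ·ΔY = −(0.723781)(458.7) + (0.690030)(-173.0) = -451.37 m.
1° of latitude spans πR/180 = 111195 m; at latitude φ, 1° of longitude spans that × cos φ = 65589.5 m, so Δλ = -451.37 / 65589.5 × 3600 = -24.774″.

Δλ = -24.77″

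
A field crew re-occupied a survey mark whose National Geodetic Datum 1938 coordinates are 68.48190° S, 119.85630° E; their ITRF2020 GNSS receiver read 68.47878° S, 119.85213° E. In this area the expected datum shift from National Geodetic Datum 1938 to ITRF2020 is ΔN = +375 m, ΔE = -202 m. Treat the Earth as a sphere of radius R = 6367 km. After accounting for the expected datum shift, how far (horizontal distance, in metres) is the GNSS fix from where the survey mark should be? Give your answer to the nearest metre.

43 m

Observed coordinate differences: Δφ = +0.00312°, Δλ = -0.00417°.
Converting to metres (1° lat = 111125 m, cos φ = 0.366795): observed ΔN = 346.7 m, observed ΔE = -170.0 m.
Subtracting the expected shift leaves a residual of 346.7 − (375) = -28.3 m north and -170.0 − (-202) = 32.0 m east.
Residual distance = √((-28.3)² + 32.0²) = 42.7 m.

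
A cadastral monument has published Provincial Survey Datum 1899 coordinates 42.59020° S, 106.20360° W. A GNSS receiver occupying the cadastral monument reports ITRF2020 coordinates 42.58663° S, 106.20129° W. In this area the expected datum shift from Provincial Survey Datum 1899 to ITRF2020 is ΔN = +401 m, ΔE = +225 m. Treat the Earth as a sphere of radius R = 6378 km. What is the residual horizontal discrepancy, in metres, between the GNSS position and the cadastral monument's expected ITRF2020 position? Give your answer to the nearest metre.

36 m

Observed coordinate differences: Δφ = +0.00357°, Δλ = +0.00231°.
Converting to metres (1° lat = 111317 m, cos φ = 0.736213): observed ΔN = 397.4 m, observed ΔE = 189.3 m.
Subtracting the expected shift leaves a residual of 397.4 − (401) = -3.6 m north and 189.3 − (225) = -35.7 m east.
Residual distance = √((-3.6)² + (-35.7)²) = 35.9 m.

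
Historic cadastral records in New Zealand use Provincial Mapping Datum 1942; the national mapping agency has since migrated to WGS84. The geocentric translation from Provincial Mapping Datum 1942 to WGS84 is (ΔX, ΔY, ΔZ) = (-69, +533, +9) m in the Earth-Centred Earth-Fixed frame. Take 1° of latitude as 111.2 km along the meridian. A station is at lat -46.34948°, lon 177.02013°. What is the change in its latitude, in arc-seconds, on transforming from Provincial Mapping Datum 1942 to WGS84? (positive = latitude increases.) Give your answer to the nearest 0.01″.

sin φ = -0.723564, cos φ = 0.690258, sin λ = 0.051985, cos λ = -0.998648.
North component: ΔN = −sin φ cos λ·ΔX − sin φ sin λ·ΔY + cos φ·ΔZ = −(-0.723564)(-0.998648)(-69) − (-0.723564)(0.051985)(533) + (0.690258)(9) = 76.12 m.
1° of latitude spans 111200 m, so Δφ = 76.12 / 111200 × 3600 = 2.464″.

Δφ = 2.46″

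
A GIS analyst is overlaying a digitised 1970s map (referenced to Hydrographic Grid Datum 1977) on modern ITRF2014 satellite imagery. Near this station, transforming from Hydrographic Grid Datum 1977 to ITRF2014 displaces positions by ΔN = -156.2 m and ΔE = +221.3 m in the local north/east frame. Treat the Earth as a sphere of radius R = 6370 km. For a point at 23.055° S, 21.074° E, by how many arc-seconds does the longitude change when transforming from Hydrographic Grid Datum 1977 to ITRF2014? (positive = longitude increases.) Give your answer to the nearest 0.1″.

Δλ = 7.8″

At latitude -23.055°, cos φ = 0.920129.
One radian of longitude at latitude φ spans R cos φ, so Δλ = ΔE / (R cos φ) = 221.3 / (6370000 × 0.920129) = 3.7757e-05 rad = 7.788″.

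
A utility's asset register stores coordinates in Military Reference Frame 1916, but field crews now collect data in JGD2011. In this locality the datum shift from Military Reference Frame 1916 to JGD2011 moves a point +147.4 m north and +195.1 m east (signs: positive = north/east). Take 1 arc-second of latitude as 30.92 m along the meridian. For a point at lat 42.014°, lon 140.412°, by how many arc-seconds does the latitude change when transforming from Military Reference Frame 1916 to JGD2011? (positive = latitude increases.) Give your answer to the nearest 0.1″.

1″ of latitude = 30.92 m, so Δφ = 147.4 / 30.92 = 4.767″.

Δφ = 4.8″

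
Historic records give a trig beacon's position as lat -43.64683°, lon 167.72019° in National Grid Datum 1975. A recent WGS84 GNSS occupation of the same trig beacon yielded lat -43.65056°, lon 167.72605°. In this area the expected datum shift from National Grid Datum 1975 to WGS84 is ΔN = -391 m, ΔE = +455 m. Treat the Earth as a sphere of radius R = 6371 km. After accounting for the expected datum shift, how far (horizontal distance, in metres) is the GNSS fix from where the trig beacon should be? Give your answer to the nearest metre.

29 m

Observed coordinate differences: Δφ = -0.00373°, Δλ = +0.00586°.
Converting to metres (1° lat = 111195 m, cos φ = 0.723608): observed ΔN = -414.8 m, observed ΔE = 471.5 m.
Subtracting the expected shift leaves a residual of -414.8 − (-391) = -23.8 m north and 471.5 − (455) = 16.5 m east.
Residual distance = √((-23.8)² + 16.5²) = 28.9 m.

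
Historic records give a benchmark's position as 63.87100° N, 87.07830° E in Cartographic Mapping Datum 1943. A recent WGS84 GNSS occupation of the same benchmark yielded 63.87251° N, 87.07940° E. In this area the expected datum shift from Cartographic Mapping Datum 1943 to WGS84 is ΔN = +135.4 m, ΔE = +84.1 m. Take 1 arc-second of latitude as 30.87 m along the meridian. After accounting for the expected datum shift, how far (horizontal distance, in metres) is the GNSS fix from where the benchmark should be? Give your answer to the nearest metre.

Observed coordinate differences: Δφ = +0.00151°, Δλ = +0.00110°.
Converting to metres (1° lat = 111132 m, cos φ = 0.440394): observed ΔN = 167.8 m, observed ΔE = 53.8 m.
Subtracting the expected shift leaves a residual of 167.8 − (135.4) = 32.4 m north and 53.8 − (84.1) = -30.3 m east.
Residual distance = √(32.4² + (-30.3)²) = 44.3 m.

44 m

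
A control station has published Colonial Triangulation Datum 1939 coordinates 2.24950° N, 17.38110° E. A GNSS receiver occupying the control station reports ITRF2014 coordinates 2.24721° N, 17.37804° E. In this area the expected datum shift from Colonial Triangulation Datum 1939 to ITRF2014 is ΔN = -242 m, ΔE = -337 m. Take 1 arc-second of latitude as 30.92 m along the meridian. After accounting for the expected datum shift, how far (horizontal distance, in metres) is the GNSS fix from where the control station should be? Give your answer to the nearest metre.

13 m

Observed coordinate differences: Δφ = -0.00229°, Δλ = -0.00306°.
Converting to metres (1° lat = 111312 m, cos φ = 0.999229): observed ΔN = -254.9 m, observed ΔE = -340.4 m.
Subtracting the expected shift leaves a residual of -254.9 − (-242) = -12.9 m north and -340.4 − (-337) = -3.4 m east.
Residual distance = √((-12.9)² + (-3.4)²) = 13.3 m.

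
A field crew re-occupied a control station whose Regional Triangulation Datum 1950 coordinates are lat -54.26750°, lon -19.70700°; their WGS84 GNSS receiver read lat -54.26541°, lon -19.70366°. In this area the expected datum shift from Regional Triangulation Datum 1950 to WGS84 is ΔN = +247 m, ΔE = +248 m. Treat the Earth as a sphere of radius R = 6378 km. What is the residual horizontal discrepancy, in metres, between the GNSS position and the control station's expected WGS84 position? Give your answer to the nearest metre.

34 m

Observed coordinate differences: Δφ = +0.00209°, Δλ = +0.00334°.
Converting to metres (1° lat = 111317 m, cos φ = 0.584002): observed ΔN = 232.7 m, observed ΔE = 217.1 m.
Subtracting the expected shift leaves a residual of 232.7 − (247) = -14.3 m north and 217.1 − (248) = -30.9 m east.
Residual distance = √((-14.3)² + (-30.9)²) = 34.0 m.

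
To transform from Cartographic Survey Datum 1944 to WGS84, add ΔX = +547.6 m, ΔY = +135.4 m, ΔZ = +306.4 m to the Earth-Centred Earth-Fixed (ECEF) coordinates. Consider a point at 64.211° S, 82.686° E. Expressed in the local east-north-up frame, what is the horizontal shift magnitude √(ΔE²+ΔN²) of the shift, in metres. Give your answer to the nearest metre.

At φ = -64.211°, λ = 82.686°: sin φ = -0.900402, cos φ = 0.435058, sin λ = 0.991863, cos λ = 0.127307.
ΔE = −sin λ·ΔX + cos λ·ΔY = −(0.991863)·(547.6) + (0.127307)·(135.4) = -525.91 m.
ΔN = −sin φ cos λ·ΔX − sin φ sin λ·ΔY + cos φ·ΔZ = −(-0.900402)(0.127307)(547.6) − (-0.900402)(0.991863)(135.4) + (0.435058)(306.4) = 316.99 m.
Horizontal magnitude = √(ΔE² + ΔN²) = √((-525.91)² + 316.99²) = 614.06 m.

614 m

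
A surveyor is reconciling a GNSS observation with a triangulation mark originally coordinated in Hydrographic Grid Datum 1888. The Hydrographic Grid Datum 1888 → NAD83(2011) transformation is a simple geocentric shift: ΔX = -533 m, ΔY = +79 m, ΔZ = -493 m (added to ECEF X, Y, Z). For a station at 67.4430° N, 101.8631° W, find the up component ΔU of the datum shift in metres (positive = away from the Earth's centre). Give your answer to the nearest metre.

The local up (radial) axis is (cos φ cos λ, cos φ sin λ, sin φ), giving ΔU = 42.032 − 29.657 − 455.285 = -442.91 m.

ΔU = -443 m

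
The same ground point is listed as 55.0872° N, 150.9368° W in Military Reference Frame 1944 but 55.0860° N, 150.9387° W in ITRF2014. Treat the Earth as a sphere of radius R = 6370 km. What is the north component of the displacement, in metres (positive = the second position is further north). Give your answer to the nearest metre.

Δφ = 55.0860° − 55.0872° = -0.0012°; Δλ = -150.9387° − -150.9368° = -0.0019°.
1° along a meridian = πR/180 = 111177 m.
ΔN = Δφ × 111177 = -133.4 m; ΔE = Δλ × 111177 × cos(55.0872°) = -0.0019 × 111177 × 0.572329 = -120.9 m.

ΔN = -133 m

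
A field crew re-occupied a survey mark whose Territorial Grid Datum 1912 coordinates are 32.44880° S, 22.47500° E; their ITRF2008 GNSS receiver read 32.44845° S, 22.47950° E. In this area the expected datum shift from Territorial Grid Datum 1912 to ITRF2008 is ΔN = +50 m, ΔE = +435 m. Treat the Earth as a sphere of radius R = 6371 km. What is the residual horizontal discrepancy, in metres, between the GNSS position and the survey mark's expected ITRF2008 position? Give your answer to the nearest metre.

Observed coordinate differences: Δφ = +0.00035°, Δλ = +0.00450°.
Converting to metres (1° lat = 111195 m, cos φ = 0.843871): observed ΔN = 38.9 m, observed ΔE = 422.3 m.
Subtracting the expected shift leaves a residual of 38.9 − (50) = -11.1 m north and 422.3 − (435) = -12.7 m east.
Residual distance = √((-11.1)² + (-12.7)²) = 16.9 m.

17 m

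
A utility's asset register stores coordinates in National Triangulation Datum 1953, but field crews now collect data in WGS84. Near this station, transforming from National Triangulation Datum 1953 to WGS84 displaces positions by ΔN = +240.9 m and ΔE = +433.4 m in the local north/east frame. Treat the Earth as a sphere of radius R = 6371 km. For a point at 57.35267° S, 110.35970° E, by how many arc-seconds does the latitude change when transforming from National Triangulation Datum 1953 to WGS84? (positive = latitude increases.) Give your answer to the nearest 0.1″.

Δφ = 7.8″

On a sphere of radius R, 1 rad of latitude = R, so Δφ = ΔN / R = 240.9 / 6371000 = 3.7812e-05 rad = 7.799″.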